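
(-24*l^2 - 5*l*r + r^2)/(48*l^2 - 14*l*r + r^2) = (3*l + r)/(-6*l + r)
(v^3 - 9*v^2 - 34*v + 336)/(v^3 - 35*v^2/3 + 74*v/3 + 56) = 3*(v^2 - 2*v - 48)/(3*v^2 - 14*v - 24)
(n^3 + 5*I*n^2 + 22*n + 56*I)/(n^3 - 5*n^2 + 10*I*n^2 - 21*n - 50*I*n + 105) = (n^2 - 2*I*n + 8)/(n^2 + n*(-5 + 3*I) - 15*I)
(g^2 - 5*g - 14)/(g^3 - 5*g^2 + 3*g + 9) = (g^2 - 5*g - 14)/(g^3 - 5*g^2 + 3*g + 9)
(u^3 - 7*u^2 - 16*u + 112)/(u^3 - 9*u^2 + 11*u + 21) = (u^2 - 16)/(u^2 - 2*u - 3)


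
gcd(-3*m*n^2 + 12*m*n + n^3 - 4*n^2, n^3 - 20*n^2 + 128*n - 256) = n - 4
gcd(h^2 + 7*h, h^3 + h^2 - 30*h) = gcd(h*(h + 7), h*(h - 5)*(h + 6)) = h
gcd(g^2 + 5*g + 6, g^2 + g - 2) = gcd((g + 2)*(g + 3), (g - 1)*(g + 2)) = g + 2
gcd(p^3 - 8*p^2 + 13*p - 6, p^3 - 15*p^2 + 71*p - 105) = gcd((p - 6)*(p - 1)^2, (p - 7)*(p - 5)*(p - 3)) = 1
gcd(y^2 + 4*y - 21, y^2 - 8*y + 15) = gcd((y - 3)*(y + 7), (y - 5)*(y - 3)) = y - 3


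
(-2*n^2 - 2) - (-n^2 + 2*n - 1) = -n^2 - 2*n - 1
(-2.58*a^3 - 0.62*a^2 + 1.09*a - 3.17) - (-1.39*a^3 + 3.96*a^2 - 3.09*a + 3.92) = -1.19*a^3 - 4.58*a^2 + 4.18*a - 7.09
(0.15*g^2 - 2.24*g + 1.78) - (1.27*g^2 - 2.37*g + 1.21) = -1.12*g^2 + 0.13*g + 0.57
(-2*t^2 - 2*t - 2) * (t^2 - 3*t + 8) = -2*t^4 + 4*t^3 - 12*t^2 - 10*t - 16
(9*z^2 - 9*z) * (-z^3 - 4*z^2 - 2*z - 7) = -9*z^5 - 27*z^4 + 18*z^3 - 45*z^2 + 63*z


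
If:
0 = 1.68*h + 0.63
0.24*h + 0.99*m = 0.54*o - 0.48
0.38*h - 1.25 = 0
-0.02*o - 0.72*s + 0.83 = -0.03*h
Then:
No Solution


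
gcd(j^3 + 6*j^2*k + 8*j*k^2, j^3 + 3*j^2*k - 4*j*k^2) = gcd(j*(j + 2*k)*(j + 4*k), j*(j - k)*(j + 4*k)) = j^2 + 4*j*k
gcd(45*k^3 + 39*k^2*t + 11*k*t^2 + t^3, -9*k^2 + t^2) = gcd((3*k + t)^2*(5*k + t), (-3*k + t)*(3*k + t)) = 3*k + t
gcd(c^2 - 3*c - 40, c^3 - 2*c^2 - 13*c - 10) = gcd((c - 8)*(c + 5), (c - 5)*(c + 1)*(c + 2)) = 1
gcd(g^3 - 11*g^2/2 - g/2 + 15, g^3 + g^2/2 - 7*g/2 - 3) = g^2 - g/2 - 3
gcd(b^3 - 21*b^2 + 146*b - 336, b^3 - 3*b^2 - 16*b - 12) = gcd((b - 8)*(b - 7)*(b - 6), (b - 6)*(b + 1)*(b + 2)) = b - 6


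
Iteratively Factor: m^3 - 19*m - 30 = (m - 5)*(m^2 + 5*m + 6) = (m - 5)*(m + 2)*(m + 3)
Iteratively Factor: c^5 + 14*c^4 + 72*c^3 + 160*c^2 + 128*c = (c + 2)*(c^4 + 12*c^3 + 48*c^2 + 64*c) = (c + 2)*(c + 4)*(c^3 + 8*c^2 + 16*c) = c*(c + 2)*(c + 4)*(c^2 + 8*c + 16) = c*(c + 2)*(c + 4)^2*(c + 4)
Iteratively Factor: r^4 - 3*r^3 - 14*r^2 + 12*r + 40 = (r - 2)*(r^3 - r^2 - 16*r - 20) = (r - 2)*(r + 2)*(r^2 - 3*r - 10) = (r - 5)*(r - 2)*(r + 2)*(r + 2)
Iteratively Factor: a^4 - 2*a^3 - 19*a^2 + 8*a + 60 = (a + 2)*(a^3 - 4*a^2 - 11*a + 30) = (a - 2)*(a + 2)*(a^2 - 2*a - 15) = (a - 5)*(a - 2)*(a + 2)*(a + 3)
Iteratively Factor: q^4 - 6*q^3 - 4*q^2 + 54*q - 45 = (q - 3)*(q^3 - 3*q^2 - 13*q + 15) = (q - 3)*(q + 3)*(q^2 - 6*q + 5) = (q - 5)*(q - 3)*(q + 3)*(q - 1)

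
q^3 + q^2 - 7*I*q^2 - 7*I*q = q*(q + 1)*(q - 7*I)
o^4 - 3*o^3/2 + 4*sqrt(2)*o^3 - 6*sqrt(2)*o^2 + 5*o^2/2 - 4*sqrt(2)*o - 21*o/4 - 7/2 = (o - 2)*(o + 1/2)*(o + sqrt(2)/2)*(o + 7*sqrt(2)/2)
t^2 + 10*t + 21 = (t + 3)*(t + 7)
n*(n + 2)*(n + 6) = n^3 + 8*n^2 + 12*n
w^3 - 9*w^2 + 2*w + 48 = (w - 8)*(w - 3)*(w + 2)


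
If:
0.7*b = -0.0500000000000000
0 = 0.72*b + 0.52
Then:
No Solution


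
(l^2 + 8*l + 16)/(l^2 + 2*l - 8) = (l + 4)/(l - 2)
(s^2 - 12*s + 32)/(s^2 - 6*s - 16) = (s - 4)/(s + 2)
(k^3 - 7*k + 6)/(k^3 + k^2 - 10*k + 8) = (k + 3)/(k + 4)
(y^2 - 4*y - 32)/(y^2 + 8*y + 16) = (y - 8)/(y + 4)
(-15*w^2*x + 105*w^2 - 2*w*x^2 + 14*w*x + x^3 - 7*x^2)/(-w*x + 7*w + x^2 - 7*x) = (-15*w^2 - 2*w*x + x^2)/(-w + x)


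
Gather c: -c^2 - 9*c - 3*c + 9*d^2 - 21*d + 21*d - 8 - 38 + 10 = -c^2 - 12*c + 9*d^2 - 36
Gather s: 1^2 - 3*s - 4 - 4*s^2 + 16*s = -4*s^2 + 13*s - 3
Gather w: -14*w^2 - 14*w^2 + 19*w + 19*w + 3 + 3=-28*w^2 + 38*w + 6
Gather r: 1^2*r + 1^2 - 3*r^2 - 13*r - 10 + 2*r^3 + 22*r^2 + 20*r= 2*r^3 + 19*r^2 + 8*r - 9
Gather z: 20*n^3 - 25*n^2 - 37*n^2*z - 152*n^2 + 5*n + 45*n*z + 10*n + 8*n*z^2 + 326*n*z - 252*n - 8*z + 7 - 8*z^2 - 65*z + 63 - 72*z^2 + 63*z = 20*n^3 - 177*n^2 - 237*n + z^2*(8*n - 80) + z*(-37*n^2 + 371*n - 10) + 70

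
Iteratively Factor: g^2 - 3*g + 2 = (g - 1)*(g - 2)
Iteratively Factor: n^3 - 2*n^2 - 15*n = (n)*(n^2 - 2*n - 15) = n*(n + 3)*(n - 5)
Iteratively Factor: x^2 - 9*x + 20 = (x - 5)*(x - 4)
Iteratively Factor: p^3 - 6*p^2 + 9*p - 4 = (p - 4)*(p^2 - 2*p + 1) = (p - 4)*(p - 1)*(p - 1)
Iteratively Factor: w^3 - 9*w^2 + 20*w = (w)*(w^2 - 9*w + 20) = w*(w - 5)*(w - 4)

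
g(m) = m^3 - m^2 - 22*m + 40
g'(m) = 3*m^2 - 2*m - 22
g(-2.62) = 72.79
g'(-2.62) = 3.83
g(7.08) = 189.01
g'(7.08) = 114.22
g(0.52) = 28.43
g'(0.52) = -22.23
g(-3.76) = 55.43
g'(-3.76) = 27.93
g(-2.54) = 73.04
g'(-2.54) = 2.43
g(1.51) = 7.94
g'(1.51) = -18.18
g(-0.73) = 55.14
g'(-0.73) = -18.94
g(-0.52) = 51.03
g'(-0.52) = -20.15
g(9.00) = 490.00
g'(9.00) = 203.00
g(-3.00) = 70.00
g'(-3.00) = 11.00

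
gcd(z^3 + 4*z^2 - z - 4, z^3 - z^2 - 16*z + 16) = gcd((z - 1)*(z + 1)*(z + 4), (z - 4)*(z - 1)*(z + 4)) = z^2 + 3*z - 4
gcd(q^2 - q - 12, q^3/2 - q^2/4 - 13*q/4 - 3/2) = 1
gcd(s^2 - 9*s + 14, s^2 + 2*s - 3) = 1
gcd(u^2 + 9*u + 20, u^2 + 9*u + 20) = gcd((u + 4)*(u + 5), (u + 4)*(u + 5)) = u^2 + 9*u + 20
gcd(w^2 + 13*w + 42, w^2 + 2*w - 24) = w + 6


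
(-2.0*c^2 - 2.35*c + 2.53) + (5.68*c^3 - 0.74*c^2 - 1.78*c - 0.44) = 5.68*c^3 - 2.74*c^2 - 4.13*c + 2.09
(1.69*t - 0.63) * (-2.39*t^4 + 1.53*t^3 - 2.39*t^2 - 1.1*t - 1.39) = -4.0391*t^5 + 4.0914*t^4 - 5.003*t^3 - 0.3533*t^2 - 1.6561*t + 0.8757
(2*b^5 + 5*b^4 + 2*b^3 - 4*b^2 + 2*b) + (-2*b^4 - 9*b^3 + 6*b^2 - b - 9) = 2*b^5 + 3*b^4 - 7*b^3 + 2*b^2 + b - 9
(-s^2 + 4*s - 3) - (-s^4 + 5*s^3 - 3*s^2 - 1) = s^4 - 5*s^3 + 2*s^2 + 4*s - 2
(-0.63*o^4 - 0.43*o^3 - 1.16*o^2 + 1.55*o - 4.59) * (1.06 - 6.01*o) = 3.7863*o^5 + 1.9165*o^4 + 6.5158*o^3 - 10.5451*o^2 + 29.2289*o - 4.8654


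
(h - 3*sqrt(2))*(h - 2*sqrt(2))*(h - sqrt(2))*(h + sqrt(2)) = h^4 - 5*sqrt(2)*h^3 + 10*h^2 + 10*sqrt(2)*h - 24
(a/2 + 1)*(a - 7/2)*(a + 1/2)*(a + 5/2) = a^4/2 + 3*a^3/4 - 41*a^2/8 - 183*a/16 - 35/8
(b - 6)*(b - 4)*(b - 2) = b^3 - 12*b^2 + 44*b - 48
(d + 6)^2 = d^2 + 12*d + 36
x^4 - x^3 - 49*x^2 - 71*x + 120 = (x - 8)*(x - 1)*(x + 3)*(x + 5)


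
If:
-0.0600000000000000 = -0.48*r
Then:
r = 0.12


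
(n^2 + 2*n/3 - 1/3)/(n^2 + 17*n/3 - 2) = (n + 1)/(n + 6)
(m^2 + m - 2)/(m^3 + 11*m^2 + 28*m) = (m^2 + m - 2)/(m*(m^2 + 11*m + 28))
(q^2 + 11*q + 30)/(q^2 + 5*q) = (q + 6)/q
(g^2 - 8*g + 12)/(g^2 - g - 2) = (g - 6)/(g + 1)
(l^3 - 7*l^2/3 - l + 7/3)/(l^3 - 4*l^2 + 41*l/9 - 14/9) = 3*(l + 1)/(3*l - 2)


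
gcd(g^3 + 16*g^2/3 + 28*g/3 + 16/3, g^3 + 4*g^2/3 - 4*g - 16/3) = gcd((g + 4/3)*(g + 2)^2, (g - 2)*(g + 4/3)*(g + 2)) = g^2 + 10*g/3 + 8/3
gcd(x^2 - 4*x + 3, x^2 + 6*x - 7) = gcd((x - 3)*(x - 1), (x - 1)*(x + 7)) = x - 1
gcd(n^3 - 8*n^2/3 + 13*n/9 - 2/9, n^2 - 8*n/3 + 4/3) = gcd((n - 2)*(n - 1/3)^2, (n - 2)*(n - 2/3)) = n - 2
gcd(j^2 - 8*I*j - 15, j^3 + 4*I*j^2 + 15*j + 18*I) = j - 3*I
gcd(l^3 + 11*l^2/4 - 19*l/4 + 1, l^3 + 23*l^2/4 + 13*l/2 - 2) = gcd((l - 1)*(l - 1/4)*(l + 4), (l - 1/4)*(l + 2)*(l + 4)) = l^2 + 15*l/4 - 1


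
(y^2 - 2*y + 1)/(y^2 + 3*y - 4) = (y - 1)/(y + 4)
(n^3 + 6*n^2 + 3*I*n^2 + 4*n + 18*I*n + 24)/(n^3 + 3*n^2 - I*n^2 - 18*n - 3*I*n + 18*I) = (n + 4*I)/(n - 3)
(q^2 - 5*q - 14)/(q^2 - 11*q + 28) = (q + 2)/(q - 4)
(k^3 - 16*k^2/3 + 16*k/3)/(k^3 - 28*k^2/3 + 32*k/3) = (k - 4)/(k - 8)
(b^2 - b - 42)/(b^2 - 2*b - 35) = (b + 6)/(b + 5)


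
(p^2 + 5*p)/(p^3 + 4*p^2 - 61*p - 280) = p/(p^2 - p - 56)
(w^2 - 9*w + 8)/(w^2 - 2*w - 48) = (w - 1)/(w + 6)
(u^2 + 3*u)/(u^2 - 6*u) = (u + 3)/(u - 6)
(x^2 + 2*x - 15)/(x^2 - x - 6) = (x + 5)/(x + 2)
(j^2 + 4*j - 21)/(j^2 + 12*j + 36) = (j^2 + 4*j - 21)/(j^2 + 12*j + 36)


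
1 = 1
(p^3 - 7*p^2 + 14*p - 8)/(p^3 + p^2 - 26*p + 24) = (p - 2)/(p + 6)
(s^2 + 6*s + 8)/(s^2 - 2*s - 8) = (s + 4)/(s - 4)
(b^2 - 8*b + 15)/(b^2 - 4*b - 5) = (b - 3)/(b + 1)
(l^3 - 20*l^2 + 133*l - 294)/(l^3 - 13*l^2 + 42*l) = (l - 7)/l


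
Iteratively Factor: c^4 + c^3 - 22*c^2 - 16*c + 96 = (c + 4)*(c^3 - 3*c^2 - 10*c + 24) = (c + 3)*(c + 4)*(c^2 - 6*c + 8) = (c - 2)*(c + 3)*(c + 4)*(c - 4)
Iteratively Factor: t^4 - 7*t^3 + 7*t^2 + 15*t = (t - 3)*(t^3 - 4*t^2 - 5*t) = t*(t - 3)*(t^2 - 4*t - 5) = t*(t - 5)*(t - 3)*(t + 1)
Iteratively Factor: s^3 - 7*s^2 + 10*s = (s - 5)*(s^2 - 2*s) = (s - 5)*(s - 2)*(s)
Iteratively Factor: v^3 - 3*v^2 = (v - 3)*(v^2) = v*(v - 3)*(v)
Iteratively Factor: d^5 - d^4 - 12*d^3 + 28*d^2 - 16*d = (d - 1)*(d^4 - 12*d^2 + 16*d) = (d - 2)*(d - 1)*(d^3 + 2*d^2 - 8*d) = d*(d - 2)*(d - 1)*(d^2 + 2*d - 8) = d*(d - 2)*(d - 1)*(d + 4)*(d - 2)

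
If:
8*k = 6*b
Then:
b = 4*k/3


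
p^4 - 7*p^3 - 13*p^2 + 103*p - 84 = (p - 7)*(p - 3)*(p - 1)*(p + 4)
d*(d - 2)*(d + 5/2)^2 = d^4 + 3*d^3 - 15*d^2/4 - 25*d/2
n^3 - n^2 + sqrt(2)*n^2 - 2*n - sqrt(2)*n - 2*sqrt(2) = (n - 2)*(n + 1)*(n + sqrt(2))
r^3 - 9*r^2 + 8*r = r*(r - 8)*(r - 1)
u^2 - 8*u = u*(u - 8)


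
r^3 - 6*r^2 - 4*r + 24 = (r - 6)*(r - 2)*(r + 2)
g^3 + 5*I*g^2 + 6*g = g*(g - I)*(g + 6*I)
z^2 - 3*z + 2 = (z - 2)*(z - 1)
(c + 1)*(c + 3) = c^2 + 4*c + 3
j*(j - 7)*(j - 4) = j^3 - 11*j^2 + 28*j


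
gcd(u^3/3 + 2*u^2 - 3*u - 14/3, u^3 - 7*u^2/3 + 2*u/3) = u - 2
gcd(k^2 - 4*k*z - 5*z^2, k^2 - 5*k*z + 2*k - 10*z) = -k + 5*z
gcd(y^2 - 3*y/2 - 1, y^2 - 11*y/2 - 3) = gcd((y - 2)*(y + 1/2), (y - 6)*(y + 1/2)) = y + 1/2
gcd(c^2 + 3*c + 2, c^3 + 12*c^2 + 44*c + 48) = c + 2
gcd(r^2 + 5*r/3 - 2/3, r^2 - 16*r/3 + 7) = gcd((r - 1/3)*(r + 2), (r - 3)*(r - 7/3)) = 1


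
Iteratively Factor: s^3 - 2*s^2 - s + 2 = (s + 1)*(s^2 - 3*s + 2) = (s - 1)*(s + 1)*(s - 2)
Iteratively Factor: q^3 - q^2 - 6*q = (q + 2)*(q^2 - 3*q) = q*(q + 2)*(q - 3)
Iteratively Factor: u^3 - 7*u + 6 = (u - 2)*(u^2 + 2*u - 3) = (u - 2)*(u - 1)*(u + 3)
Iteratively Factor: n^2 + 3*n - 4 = (n - 1)*(n + 4)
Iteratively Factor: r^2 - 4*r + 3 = (r - 3)*(r - 1)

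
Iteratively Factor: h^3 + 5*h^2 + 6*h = (h + 3)*(h^2 + 2*h) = h*(h + 3)*(h + 2)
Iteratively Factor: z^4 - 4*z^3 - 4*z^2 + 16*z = (z)*(z^3 - 4*z^2 - 4*z + 16) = z*(z - 2)*(z^2 - 2*z - 8) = z*(z - 4)*(z - 2)*(z + 2)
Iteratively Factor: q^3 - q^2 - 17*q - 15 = (q + 3)*(q^2 - 4*q - 5) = (q + 1)*(q + 3)*(q - 5)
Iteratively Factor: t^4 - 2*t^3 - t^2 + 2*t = (t)*(t^3 - 2*t^2 - t + 2) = t*(t - 2)*(t^2 - 1) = t*(t - 2)*(t - 1)*(t + 1)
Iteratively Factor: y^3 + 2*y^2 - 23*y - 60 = (y - 5)*(y^2 + 7*y + 12) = (y - 5)*(y + 4)*(y + 3)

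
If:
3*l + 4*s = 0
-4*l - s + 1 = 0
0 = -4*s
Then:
No Solution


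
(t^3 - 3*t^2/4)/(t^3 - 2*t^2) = (t - 3/4)/(t - 2)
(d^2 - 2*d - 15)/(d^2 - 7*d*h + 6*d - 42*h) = (d^2 - 2*d - 15)/(d^2 - 7*d*h + 6*d - 42*h)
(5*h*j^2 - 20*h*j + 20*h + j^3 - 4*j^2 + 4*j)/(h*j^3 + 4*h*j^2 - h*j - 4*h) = (5*h*j^2 - 20*h*j + 20*h + j^3 - 4*j^2 + 4*j)/(h*(j^3 + 4*j^2 - j - 4))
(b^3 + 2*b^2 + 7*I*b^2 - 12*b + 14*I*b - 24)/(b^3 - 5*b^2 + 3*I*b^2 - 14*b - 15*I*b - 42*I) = (b + 4*I)/(b - 7)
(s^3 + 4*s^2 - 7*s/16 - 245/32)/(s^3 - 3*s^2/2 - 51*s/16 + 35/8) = (s + 7/2)/(s - 2)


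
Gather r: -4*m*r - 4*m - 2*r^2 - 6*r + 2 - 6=-4*m - 2*r^2 + r*(-4*m - 6) - 4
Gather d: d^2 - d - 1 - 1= d^2 - d - 2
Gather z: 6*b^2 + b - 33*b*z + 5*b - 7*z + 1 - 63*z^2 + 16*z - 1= 6*b^2 + 6*b - 63*z^2 + z*(9 - 33*b)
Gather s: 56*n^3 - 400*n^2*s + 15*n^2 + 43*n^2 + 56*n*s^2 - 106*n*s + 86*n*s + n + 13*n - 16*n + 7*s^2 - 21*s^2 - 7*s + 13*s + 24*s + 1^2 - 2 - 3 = 56*n^3 + 58*n^2 - 2*n + s^2*(56*n - 14) + s*(-400*n^2 - 20*n + 30) - 4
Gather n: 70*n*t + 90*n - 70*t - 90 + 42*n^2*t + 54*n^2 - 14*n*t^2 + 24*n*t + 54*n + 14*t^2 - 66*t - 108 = n^2*(42*t + 54) + n*(-14*t^2 + 94*t + 144) + 14*t^2 - 136*t - 198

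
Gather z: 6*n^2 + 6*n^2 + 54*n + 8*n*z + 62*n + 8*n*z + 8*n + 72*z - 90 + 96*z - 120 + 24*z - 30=12*n^2 + 124*n + z*(16*n + 192) - 240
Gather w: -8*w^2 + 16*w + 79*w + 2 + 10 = -8*w^2 + 95*w + 12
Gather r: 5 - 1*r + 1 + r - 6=0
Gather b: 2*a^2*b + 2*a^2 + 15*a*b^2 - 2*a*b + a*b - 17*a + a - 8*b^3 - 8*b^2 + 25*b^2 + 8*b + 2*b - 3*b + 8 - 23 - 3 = 2*a^2 - 16*a - 8*b^3 + b^2*(15*a + 17) + b*(2*a^2 - a + 7) - 18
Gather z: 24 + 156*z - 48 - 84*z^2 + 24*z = -84*z^2 + 180*z - 24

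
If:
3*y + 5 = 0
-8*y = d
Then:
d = 40/3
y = -5/3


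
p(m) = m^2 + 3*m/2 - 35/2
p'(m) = 2*m + 3/2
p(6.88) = 40.15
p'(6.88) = 15.26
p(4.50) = 9.50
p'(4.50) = 10.50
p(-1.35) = -17.70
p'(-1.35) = -1.20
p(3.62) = 1.03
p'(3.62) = 8.74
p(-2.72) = -14.18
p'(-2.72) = -3.94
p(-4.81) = -1.58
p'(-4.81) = -8.12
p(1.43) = -13.31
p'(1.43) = 4.36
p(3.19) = -2.54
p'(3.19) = 7.88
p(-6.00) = 9.50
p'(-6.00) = -10.50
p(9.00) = 77.00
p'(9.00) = 19.50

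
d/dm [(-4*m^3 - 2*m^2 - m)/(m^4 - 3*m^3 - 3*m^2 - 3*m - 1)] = (4*m^6 + 4*m^5 + 9*m^4 + 18*m^3 + 15*m^2 + 4*m + 1)/(m^8 - 6*m^7 + 3*m^6 + 12*m^5 + 25*m^4 + 24*m^3 + 15*m^2 + 6*m + 1)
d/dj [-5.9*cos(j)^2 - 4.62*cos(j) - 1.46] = (11.8*cos(j) + 4.62)*sin(j)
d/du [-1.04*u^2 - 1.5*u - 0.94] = -2.08*u - 1.5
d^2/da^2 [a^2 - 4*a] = 2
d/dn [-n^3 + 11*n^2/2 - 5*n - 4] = -3*n^2 + 11*n - 5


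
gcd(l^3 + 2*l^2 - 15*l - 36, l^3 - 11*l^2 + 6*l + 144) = l + 3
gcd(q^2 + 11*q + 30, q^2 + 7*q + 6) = q + 6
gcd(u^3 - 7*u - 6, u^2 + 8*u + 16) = 1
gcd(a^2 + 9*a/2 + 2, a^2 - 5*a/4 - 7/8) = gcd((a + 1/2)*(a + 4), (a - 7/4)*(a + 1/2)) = a + 1/2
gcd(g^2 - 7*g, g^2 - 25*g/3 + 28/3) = g - 7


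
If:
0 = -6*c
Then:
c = 0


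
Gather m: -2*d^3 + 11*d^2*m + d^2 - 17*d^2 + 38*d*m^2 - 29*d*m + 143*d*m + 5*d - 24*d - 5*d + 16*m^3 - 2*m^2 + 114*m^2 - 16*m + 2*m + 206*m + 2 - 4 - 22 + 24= -2*d^3 - 16*d^2 - 24*d + 16*m^3 + m^2*(38*d + 112) + m*(11*d^2 + 114*d + 192)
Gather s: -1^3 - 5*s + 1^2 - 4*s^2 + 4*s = -4*s^2 - s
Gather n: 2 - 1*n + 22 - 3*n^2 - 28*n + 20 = -3*n^2 - 29*n + 44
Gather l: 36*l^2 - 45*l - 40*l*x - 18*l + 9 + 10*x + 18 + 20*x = 36*l^2 + l*(-40*x - 63) + 30*x + 27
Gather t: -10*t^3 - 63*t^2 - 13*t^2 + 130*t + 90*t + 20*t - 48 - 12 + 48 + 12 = -10*t^3 - 76*t^2 + 240*t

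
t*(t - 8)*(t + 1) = t^3 - 7*t^2 - 8*t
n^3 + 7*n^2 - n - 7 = (n - 1)*(n + 1)*(n + 7)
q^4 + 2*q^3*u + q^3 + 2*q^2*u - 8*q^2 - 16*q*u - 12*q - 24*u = (q - 3)*(q + 2)^2*(q + 2*u)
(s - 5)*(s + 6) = s^2 + s - 30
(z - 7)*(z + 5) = z^2 - 2*z - 35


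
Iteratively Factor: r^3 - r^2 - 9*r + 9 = (r + 3)*(r^2 - 4*r + 3) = (r - 3)*(r + 3)*(r - 1)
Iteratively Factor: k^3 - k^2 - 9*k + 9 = (k - 1)*(k^2 - 9) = (k - 3)*(k - 1)*(k + 3)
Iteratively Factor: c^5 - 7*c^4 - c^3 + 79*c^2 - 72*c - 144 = (c + 1)*(c^4 - 8*c^3 + 7*c^2 + 72*c - 144) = (c - 4)*(c + 1)*(c^3 - 4*c^2 - 9*c + 36) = (c - 4)*(c + 1)*(c + 3)*(c^2 - 7*c + 12) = (c - 4)^2*(c + 1)*(c + 3)*(c - 3)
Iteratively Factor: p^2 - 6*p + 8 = (p - 4)*(p - 2)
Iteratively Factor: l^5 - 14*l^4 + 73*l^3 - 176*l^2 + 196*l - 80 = (l - 1)*(l^4 - 13*l^3 + 60*l^2 - 116*l + 80) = (l - 4)*(l - 1)*(l^3 - 9*l^2 + 24*l - 20) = (l - 4)*(l - 2)*(l - 1)*(l^2 - 7*l + 10) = (l - 4)*(l - 2)^2*(l - 1)*(l - 5)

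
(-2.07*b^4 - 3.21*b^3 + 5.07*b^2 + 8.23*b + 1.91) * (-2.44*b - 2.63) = 5.0508*b^5 + 13.2765*b^4 - 3.9285*b^3 - 33.4153*b^2 - 26.3053*b - 5.0233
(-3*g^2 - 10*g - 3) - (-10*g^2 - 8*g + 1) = 7*g^2 - 2*g - 4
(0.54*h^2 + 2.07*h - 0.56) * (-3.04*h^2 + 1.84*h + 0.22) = -1.6416*h^4 - 5.2992*h^3 + 5.63*h^2 - 0.575*h - 0.1232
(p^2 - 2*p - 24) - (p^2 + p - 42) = 18 - 3*p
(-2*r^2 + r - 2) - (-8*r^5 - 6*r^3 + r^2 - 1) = 8*r^5 + 6*r^3 - 3*r^2 + r - 1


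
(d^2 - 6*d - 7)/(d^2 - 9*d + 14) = (d + 1)/(d - 2)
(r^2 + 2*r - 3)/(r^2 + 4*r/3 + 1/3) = 3*(r^2 + 2*r - 3)/(3*r^2 + 4*r + 1)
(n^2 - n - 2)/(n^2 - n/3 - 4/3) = 3*(n - 2)/(3*n - 4)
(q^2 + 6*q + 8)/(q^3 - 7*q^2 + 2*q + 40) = (q + 4)/(q^2 - 9*q + 20)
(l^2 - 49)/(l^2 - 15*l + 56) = (l + 7)/(l - 8)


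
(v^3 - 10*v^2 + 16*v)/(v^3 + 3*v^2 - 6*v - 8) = v*(v - 8)/(v^2 + 5*v + 4)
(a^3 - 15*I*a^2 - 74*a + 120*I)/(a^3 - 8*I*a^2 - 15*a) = (a^2 - 10*I*a - 24)/(a*(a - 3*I))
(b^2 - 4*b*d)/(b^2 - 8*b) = (b - 4*d)/(b - 8)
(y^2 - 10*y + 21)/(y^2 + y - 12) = (y - 7)/(y + 4)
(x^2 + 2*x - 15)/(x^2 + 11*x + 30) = (x - 3)/(x + 6)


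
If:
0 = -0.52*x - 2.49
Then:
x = -4.79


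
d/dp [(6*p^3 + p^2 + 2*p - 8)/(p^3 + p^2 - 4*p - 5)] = (5*p^4 - 52*p^3 - 72*p^2 + 6*p - 42)/(p^6 + 2*p^5 - 7*p^4 - 18*p^3 + 6*p^2 + 40*p + 25)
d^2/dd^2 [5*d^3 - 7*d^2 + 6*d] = 30*d - 14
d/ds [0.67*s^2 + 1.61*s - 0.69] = 1.34*s + 1.61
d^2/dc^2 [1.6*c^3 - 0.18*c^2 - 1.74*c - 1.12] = 9.6*c - 0.36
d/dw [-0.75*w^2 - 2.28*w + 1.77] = -1.5*w - 2.28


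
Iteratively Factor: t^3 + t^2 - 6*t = (t + 3)*(t^2 - 2*t) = t*(t + 3)*(t - 2)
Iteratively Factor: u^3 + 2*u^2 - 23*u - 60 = (u + 3)*(u^2 - u - 20) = (u + 3)*(u + 4)*(u - 5)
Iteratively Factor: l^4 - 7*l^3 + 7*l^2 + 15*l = (l - 3)*(l^3 - 4*l^2 - 5*l) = l*(l - 3)*(l^2 - 4*l - 5) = l*(l - 5)*(l - 3)*(l + 1)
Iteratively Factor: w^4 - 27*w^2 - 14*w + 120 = (w + 4)*(w^3 - 4*w^2 - 11*w + 30) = (w - 5)*(w + 4)*(w^2 + w - 6) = (w - 5)*(w + 3)*(w + 4)*(w - 2)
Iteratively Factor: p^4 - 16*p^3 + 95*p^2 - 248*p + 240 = (p - 3)*(p^3 - 13*p^2 + 56*p - 80) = (p - 4)*(p - 3)*(p^2 - 9*p + 20) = (p - 5)*(p - 4)*(p - 3)*(p - 4)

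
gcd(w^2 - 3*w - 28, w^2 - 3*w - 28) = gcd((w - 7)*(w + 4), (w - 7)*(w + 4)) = w^2 - 3*w - 28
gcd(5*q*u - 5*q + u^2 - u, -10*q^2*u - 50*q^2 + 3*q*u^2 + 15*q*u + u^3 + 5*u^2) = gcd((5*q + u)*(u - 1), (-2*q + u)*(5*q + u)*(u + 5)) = 5*q + u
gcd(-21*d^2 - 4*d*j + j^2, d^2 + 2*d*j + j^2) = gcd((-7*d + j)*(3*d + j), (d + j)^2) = 1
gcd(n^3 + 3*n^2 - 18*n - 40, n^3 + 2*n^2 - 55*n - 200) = n + 5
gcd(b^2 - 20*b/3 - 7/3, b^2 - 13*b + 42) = b - 7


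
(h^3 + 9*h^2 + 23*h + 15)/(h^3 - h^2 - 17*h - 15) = (h + 5)/(h - 5)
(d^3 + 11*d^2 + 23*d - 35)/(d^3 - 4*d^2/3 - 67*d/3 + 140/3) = 3*(d^2 + 6*d - 7)/(3*d^2 - 19*d + 28)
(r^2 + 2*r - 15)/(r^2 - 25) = (r - 3)/(r - 5)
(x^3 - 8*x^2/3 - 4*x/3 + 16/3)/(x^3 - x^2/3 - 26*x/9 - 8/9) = 3*(x - 2)/(3*x + 1)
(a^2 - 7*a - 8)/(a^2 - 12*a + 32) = (a + 1)/(a - 4)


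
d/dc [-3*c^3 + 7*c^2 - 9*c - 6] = -9*c^2 + 14*c - 9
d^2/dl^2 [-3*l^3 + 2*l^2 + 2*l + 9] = 4 - 18*l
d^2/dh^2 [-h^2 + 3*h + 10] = -2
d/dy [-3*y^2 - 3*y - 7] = -6*y - 3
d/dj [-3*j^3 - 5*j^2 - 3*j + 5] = -9*j^2 - 10*j - 3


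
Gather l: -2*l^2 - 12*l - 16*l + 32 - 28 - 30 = -2*l^2 - 28*l - 26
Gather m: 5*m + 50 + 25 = 5*m + 75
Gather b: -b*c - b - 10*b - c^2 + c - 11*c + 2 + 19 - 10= b*(-c - 11) - c^2 - 10*c + 11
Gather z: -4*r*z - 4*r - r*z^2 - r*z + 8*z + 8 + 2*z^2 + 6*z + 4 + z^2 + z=-4*r + z^2*(3 - r) + z*(15 - 5*r) + 12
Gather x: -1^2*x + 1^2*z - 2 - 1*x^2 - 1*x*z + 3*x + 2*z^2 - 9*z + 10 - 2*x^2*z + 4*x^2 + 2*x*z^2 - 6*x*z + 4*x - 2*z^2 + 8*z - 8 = x^2*(3 - 2*z) + x*(2*z^2 - 7*z + 6)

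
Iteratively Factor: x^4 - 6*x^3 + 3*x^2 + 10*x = (x)*(x^3 - 6*x^2 + 3*x + 10) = x*(x + 1)*(x^2 - 7*x + 10) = x*(x - 2)*(x + 1)*(x - 5)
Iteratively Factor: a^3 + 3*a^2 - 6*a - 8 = (a + 1)*(a^2 + 2*a - 8) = (a - 2)*(a + 1)*(a + 4)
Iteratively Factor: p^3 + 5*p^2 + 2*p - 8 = (p + 4)*(p^2 + p - 2) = (p - 1)*(p + 4)*(p + 2)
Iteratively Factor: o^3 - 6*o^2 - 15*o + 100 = (o + 4)*(o^2 - 10*o + 25) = (o - 5)*(o + 4)*(o - 5)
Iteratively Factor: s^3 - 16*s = (s)*(s^2 - 16) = s*(s - 4)*(s + 4)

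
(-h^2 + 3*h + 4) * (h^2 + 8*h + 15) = -h^4 - 5*h^3 + 13*h^2 + 77*h + 60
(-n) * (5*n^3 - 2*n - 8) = -5*n^4 + 2*n^2 + 8*n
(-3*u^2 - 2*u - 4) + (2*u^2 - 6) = -u^2 - 2*u - 10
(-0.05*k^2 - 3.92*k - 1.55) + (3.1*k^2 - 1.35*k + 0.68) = 3.05*k^2 - 5.27*k - 0.87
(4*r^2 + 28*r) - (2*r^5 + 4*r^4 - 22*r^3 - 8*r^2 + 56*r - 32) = -2*r^5 - 4*r^4 + 22*r^3 + 12*r^2 - 28*r + 32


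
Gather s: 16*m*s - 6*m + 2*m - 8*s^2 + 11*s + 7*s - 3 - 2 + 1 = -4*m - 8*s^2 + s*(16*m + 18) - 4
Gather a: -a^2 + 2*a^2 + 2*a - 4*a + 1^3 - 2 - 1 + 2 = a^2 - 2*a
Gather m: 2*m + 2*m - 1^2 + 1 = 4*m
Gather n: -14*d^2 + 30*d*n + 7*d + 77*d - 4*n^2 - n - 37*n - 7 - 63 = -14*d^2 + 84*d - 4*n^2 + n*(30*d - 38) - 70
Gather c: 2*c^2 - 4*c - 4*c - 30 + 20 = 2*c^2 - 8*c - 10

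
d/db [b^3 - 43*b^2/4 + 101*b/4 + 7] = 3*b^2 - 43*b/2 + 101/4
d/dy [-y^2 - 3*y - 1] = -2*y - 3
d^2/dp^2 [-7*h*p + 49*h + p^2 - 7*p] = 2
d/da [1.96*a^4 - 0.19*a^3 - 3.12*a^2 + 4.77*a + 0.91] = 7.84*a^3 - 0.57*a^2 - 6.24*a + 4.77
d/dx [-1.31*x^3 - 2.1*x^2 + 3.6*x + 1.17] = -3.93*x^2 - 4.2*x + 3.6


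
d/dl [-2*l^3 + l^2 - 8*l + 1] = -6*l^2 + 2*l - 8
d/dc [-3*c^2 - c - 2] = -6*c - 1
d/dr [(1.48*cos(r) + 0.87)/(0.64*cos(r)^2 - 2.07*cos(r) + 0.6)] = (0.9472*cos(r)^2 + 1.1136*cos(r) - 2.6889)*sin(r)/(0.4096*cos(r)^4 - 2.6496*cos(r)^3 + 5.0529*cos(r)^2 - 2.484*cos(r) + 0.36)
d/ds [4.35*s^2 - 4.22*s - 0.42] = 8.7*s - 4.22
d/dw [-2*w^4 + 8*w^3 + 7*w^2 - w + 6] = -8*w^3 + 24*w^2 + 14*w - 1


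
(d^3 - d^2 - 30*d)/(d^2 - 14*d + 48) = d*(d + 5)/(d - 8)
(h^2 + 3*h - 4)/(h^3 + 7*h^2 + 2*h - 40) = (h - 1)/(h^2 + 3*h - 10)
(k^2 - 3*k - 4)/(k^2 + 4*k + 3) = (k - 4)/(k + 3)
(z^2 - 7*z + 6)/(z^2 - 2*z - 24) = (z - 1)/(z + 4)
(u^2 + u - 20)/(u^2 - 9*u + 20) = (u + 5)/(u - 5)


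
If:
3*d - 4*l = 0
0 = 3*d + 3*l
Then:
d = 0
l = 0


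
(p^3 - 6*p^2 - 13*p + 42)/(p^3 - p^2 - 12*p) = (p^2 - 9*p + 14)/(p*(p - 4))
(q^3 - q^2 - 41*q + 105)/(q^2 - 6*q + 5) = (q^2 + 4*q - 21)/(q - 1)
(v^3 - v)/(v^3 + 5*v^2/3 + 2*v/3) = 3*(v - 1)/(3*v + 2)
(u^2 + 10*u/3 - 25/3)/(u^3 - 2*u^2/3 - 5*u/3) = (u + 5)/(u*(u + 1))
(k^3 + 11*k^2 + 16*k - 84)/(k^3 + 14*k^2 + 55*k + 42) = (k - 2)/(k + 1)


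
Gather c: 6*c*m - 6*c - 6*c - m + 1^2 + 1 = c*(6*m - 12) - m + 2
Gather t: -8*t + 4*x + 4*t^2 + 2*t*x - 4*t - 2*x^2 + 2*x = 4*t^2 + t*(2*x - 12) - 2*x^2 + 6*x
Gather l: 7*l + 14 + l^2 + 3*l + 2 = l^2 + 10*l + 16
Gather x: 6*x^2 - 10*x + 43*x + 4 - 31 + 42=6*x^2 + 33*x + 15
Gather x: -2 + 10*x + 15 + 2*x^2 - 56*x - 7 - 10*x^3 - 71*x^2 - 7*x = -10*x^3 - 69*x^2 - 53*x + 6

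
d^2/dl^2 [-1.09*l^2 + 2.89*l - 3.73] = -2.18000000000000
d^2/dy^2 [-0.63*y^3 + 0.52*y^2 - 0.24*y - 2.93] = 1.04 - 3.78*y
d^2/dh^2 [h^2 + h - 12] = 2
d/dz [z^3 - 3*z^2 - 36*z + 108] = 3*z^2 - 6*z - 36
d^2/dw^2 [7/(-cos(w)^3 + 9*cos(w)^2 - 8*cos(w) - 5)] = 7*((-35*cos(w) + 72*cos(2*w) - 9*cos(3*w))*(cos(w)^3 - 9*cos(w)^2 + 8*cos(w) + 5)/4 - 2*(3*cos(w)^2 - 18*cos(w) + 8)^2*sin(w)^2)/(cos(w)^3 - 9*cos(w)^2 + 8*cos(w) + 5)^3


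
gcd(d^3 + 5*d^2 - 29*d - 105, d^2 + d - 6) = d + 3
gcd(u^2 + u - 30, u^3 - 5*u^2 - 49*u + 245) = u - 5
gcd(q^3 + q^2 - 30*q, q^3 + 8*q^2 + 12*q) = q^2 + 6*q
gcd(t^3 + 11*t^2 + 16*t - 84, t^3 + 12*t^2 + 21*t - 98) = t^2 + 5*t - 14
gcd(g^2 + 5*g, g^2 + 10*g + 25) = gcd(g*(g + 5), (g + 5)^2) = g + 5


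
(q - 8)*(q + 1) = q^2 - 7*q - 8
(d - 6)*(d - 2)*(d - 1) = d^3 - 9*d^2 + 20*d - 12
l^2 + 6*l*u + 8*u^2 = (l + 2*u)*(l + 4*u)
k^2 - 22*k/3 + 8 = (k - 6)*(k - 4/3)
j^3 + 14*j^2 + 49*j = j*(j + 7)^2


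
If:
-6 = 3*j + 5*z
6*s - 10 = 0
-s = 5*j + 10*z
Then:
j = -31/3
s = 5/3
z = 5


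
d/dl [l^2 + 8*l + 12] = 2*l + 8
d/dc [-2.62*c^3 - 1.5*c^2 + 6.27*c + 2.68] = -7.86*c^2 - 3.0*c + 6.27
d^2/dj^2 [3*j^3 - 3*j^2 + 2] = 18*j - 6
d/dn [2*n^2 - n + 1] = 4*n - 1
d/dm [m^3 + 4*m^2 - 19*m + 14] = 3*m^2 + 8*m - 19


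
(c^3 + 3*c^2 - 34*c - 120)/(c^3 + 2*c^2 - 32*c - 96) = (c + 5)/(c + 4)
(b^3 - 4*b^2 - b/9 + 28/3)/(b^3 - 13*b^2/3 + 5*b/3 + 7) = (b + 4/3)/(b + 1)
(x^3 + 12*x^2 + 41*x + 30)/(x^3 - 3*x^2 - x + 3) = (x^2 + 11*x + 30)/(x^2 - 4*x + 3)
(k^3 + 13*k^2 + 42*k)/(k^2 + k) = (k^2 + 13*k + 42)/(k + 1)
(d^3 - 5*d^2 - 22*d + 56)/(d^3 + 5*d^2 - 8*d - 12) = (d^2 - 3*d - 28)/(d^2 + 7*d + 6)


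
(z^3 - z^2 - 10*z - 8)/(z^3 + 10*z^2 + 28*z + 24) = (z^2 - 3*z - 4)/(z^2 + 8*z + 12)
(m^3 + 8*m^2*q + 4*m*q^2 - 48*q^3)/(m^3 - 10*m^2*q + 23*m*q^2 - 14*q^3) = (m^2 + 10*m*q + 24*q^2)/(m^2 - 8*m*q + 7*q^2)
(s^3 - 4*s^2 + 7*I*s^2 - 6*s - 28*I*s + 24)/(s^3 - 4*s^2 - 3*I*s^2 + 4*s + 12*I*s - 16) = (s + 6*I)/(s - 4*I)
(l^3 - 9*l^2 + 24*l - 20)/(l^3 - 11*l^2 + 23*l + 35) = (l^2 - 4*l + 4)/(l^2 - 6*l - 7)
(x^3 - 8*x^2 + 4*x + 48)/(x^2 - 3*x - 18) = (x^2 - 2*x - 8)/(x + 3)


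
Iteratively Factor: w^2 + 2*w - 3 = (w - 1)*(w + 3)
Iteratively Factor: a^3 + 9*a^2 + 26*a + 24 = (a + 3)*(a^2 + 6*a + 8) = (a + 2)*(a + 3)*(a + 4)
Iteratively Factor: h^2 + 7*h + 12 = (h + 3)*(h + 4)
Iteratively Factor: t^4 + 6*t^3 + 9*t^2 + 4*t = (t + 4)*(t^3 + 2*t^2 + t) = t*(t + 4)*(t^2 + 2*t + 1) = t*(t + 1)*(t + 4)*(t + 1)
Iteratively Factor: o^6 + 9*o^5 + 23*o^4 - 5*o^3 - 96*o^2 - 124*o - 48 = (o - 2)*(o^5 + 11*o^4 + 45*o^3 + 85*o^2 + 74*o + 24) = (o - 2)*(o + 4)*(o^4 + 7*o^3 + 17*o^2 + 17*o + 6) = (o - 2)*(o + 1)*(o + 4)*(o^3 + 6*o^2 + 11*o + 6) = (o - 2)*(o + 1)*(o + 3)*(o + 4)*(o^2 + 3*o + 2) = (o - 2)*(o + 1)*(o + 2)*(o + 3)*(o + 4)*(o + 1)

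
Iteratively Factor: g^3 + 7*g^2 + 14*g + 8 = (g + 1)*(g^2 + 6*g + 8) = (g + 1)*(g + 2)*(g + 4)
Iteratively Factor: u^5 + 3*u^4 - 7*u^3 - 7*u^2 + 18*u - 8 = (u - 1)*(u^4 + 4*u^3 - 3*u^2 - 10*u + 8) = (u - 1)*(u + 4)*(u^3 - 3*u + 2) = (u - 1)^2*(u + 4)*(u^2 + u - 2) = (u - 1)^3*(u + 4)*(u + 2)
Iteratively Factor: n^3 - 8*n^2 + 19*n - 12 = (n - 1)*(n^2 - 7*n + 12) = (n - 3)*(n - 1)*(n - 4)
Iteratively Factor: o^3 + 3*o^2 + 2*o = (o + 2)*(o^2 + o) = (o + 1)*(o + 2)*(o)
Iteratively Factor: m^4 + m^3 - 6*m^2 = (m - 2)*(m^3 + 3*m^2) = m*(m - 2)*(m^2 + 3*m) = m^2*(m - 2)*(m + 3)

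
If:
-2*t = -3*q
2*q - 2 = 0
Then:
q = 1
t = 3/2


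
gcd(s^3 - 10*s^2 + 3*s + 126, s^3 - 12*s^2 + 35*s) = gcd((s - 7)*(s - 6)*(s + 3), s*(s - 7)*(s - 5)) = s - 7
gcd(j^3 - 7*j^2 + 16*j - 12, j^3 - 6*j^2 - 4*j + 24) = j - 2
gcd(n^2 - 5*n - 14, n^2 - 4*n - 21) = n - 7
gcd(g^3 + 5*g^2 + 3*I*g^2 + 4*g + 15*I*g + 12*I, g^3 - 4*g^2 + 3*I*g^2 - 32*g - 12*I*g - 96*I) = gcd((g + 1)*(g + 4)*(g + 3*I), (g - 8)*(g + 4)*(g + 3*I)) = g^2 + g*(4 + 3*I) + 12*I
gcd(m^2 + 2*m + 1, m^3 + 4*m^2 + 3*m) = m + 1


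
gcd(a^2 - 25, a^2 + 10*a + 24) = 1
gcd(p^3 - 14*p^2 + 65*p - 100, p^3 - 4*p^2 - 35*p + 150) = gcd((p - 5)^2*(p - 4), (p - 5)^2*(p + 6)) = p^2 - 10*p + 25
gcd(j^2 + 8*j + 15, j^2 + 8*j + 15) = j^2 + 8*j + 15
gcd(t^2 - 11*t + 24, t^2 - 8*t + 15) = t - 3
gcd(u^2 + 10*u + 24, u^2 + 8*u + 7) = 1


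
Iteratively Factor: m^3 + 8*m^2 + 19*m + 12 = (m + 4)*(m^2 + 4*m + 3) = (m + 1)*(m + 4)*(m + 3)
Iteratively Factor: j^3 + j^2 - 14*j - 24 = (j + 2)*(j^2 - j - 12) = (j + 2)*(j + 3)*(j - 4)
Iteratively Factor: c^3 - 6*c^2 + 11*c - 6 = (c - 1)*(c^2 - 5*c + 6) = (c - 2)*(c - 1)*(c - 3)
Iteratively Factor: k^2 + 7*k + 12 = (k + 4)*(k + 3)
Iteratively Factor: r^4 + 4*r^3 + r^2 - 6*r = (r - 1)*(r^3 + 5*r^2 + 6*r) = (r - 1)*(r + 3)*(r^2 + 2*r) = r*(r - 1)*(r + 3)*(r + 2)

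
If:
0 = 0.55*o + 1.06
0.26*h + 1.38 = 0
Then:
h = -5.31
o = -1.93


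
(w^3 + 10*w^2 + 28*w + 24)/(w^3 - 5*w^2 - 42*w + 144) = (w^2 + 4*w + 4)/(w^2 - 11*w + 24)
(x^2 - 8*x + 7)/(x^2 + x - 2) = (x - 7)/(x + 2)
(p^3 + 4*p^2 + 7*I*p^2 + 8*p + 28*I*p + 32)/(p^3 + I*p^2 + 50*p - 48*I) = (p + 4)/(p - 6*I)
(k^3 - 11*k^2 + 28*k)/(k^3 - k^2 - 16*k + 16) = k*(k - 7)/(k^2 + 3*k - 4)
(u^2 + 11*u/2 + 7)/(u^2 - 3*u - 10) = (u + 7/2)/(u - 5)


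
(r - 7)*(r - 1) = r^2 - 8*r + 7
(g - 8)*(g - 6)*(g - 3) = g^3 - 17*g^2 + 90*g - 144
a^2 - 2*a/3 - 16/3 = (a - 8/3)*(a + 2)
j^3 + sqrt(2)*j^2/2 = j^2*(j + sqrt(2)/2)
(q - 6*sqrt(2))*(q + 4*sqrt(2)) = q^2 - 2*sqrt(2)*q - 48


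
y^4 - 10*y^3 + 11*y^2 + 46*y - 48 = (y - 8)*(y - 3)*(y - 1)*(y + 2)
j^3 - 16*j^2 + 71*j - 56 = (j - 8)*(j - 7)*(j - 1)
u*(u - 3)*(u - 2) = u^3 - 5*u^2 + 6*u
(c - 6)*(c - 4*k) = c^2 - 4*c*k - 6*c + 24*k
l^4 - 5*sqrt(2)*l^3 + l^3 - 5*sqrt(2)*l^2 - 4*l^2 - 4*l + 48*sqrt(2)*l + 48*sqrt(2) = (l + 1)*(l - 4*sqrt(2))*(l - 3*sqrt(2))*(l + 2*sqrt(2))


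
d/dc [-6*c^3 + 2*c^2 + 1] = 2*c*(2 - 9*c)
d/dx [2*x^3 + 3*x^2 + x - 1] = 6*x^2 + 6*x + 1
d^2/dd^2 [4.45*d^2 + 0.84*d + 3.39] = 8.90000000000000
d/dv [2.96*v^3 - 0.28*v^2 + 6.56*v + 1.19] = 8.88*v^2 - 0.56*v + 6.56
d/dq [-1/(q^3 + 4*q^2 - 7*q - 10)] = (3*q^2 + 8*q - 7)/(q^3 + 4*q^2 - 7*q - 10)^2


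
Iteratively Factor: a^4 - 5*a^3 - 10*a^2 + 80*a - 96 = (a - 4)*(a^3 - a^2 - 14*a + 24) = (a - 4)*(a + 4)*(a^2 - 5*a + 6) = (a - 4)*(a - 2)*(a + 4)*(a - 3)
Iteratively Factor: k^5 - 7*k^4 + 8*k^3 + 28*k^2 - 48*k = (k - 2)*(k^4 - 5*k^3 - 2*k^2 + 24*k) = (k - 4)*(k - 2)*(k^3 - k^2 - 6*k) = (k - 4)*(k - 2)*(k + 2)*(k^2 - 3*k) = (k - 4)*(k - 3)*(k - 2)*(k + 2)*(k)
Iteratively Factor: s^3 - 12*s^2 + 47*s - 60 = (s - 5)*(s^2 - 7*s + 12) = (s - 5)*(s - 3)*(s - 4)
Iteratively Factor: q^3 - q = (q - 1)*(q^2 + q) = (q - 1)*(q + 1)*(q)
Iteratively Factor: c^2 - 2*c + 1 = (c - 1)*(c - 1)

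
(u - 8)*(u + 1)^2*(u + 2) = u^4 - 4*u^3 - 27*u^2 - 38*u - 16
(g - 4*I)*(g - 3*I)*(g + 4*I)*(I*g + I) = I*g^4 + 3*g^3 + I*g^3 + 3*g^2 + 16*I*g^2 + 48*g + 16*I*g + 48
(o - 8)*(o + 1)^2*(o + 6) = o^4 - 51*o^2 - 98*o - 48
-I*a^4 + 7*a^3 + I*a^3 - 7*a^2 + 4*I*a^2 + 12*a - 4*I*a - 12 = (a - I)*(a + 2*I)*(a + 6*I)*(-I*a + I)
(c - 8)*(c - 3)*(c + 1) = c^3 - 10*c^2 + 13*c + 24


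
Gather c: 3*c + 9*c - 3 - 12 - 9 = 12*c - 24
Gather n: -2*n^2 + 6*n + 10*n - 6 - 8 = -2*n^2 + 16*n - 14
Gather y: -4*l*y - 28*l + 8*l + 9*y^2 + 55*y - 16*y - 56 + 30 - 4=-20*l + 9*y^2 + y*(39 - 4*l) - 30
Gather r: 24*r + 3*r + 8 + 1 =27*r + 9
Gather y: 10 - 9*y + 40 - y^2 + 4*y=-y^2 - 5*y + 50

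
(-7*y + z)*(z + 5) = -7*y*z - 35*y + z^2 + 5*z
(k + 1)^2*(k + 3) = k^3 + 5*k^2 + 7*k + 3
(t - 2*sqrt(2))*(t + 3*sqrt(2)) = t^2 + sqrt(2)*t - 12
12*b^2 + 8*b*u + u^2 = (2*b + u)*(6*b + u)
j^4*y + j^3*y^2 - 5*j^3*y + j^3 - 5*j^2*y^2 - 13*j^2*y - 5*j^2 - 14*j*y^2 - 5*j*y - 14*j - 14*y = (j - 7)*(j + 2)*(j + y)*(j*y + 1)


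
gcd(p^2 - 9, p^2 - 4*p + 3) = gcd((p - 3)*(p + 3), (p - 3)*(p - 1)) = p - 3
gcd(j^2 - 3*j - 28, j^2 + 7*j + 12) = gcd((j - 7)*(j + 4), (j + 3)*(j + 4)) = j + 4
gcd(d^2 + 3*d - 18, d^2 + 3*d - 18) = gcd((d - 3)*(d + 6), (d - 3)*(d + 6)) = d^2 + 3*d - 18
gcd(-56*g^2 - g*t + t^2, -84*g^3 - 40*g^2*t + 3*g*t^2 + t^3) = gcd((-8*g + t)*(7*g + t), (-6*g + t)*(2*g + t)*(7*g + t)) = 7*g + t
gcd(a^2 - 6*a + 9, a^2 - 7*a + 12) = a - 3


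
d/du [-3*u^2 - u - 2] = -6*u - 1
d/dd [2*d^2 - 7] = 4*d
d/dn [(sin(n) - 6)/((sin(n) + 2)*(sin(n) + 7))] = (12*sin(n) + cos(n)^2 + 67)*cos(n)/((sin(n) + 2)^2*(sin(n) + 7)^2)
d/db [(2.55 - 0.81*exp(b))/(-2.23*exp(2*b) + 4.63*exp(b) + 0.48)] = (-1.8063*exp(2*b) + 11.373*exp(b) - 12.1953)*exp(b)/(4.9729*exp(4*b) - 20.6498*exp(3*b) + 19.2961*exp(2*b) + 4.4448*exp(b) + 0.2304)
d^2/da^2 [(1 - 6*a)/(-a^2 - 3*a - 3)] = 2*((2*a + 3)^2*(6*a - 1) - (18*a + 17)*(a^2 + 3*a + 3))/(a^2 + 3*a + 3)^3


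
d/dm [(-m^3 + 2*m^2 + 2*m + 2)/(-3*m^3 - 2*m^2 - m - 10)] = 2*(4*m^4 + 7*m^3 + 25*m^2 - 16*m - 9)/(9*m^6 + 12*m^5 + 10*m^4 + 64*m^3 + 41*m^2 + 20*m + 100)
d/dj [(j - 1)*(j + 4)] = 2*j + 3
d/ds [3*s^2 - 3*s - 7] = 6*s - 3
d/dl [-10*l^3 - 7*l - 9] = -30*l^2 - 7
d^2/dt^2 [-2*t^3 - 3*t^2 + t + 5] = -12*t - 6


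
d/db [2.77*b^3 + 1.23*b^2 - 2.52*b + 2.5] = 8.31*b^2 + 2.46*b - 2.52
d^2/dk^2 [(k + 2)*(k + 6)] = 2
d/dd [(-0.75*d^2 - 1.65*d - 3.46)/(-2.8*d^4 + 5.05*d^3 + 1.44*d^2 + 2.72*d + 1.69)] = (-4.2*d^5 - 10.0725*d^4 - 22.087*d^3 + 52.755*d^2 + 7.4298*d + 6.6227)/(7.84*d^8 - 28.28*d^7 + 17.4385*d^6 - 0.688000000000001*d^5 + 20.0816*d^4 + 24.9026*d^3 + 12.2656*d^2 + 9.1936*d + 2.8561)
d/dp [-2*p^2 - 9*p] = -4*p - 9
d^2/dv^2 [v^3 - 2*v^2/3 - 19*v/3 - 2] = 6*v - 4/3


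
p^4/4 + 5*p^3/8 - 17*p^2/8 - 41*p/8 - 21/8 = (p/4 + 1/4)*(p - 3)*(p + 1)*(p + 7/2)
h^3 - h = h*(h - 1)*(h + 1)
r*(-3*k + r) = -3*k*r + r^2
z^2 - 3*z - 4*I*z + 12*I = (z - 3)*(z - 4*I)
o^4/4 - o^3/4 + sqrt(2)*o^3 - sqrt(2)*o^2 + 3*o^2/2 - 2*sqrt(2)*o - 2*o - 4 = (o/2 + sqrt(2))^2*(o - 2)*(o + 1)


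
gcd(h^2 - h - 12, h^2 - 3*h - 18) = h + 3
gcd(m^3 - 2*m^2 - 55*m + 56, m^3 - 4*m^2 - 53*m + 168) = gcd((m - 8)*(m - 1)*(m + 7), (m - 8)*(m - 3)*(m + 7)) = m^2 - m - 56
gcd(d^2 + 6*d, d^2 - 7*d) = d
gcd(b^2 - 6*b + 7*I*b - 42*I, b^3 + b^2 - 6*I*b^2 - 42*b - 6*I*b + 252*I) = b - 6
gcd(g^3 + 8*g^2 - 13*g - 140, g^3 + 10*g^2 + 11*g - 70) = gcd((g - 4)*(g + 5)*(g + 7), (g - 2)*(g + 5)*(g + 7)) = g^2 + 12*g + 35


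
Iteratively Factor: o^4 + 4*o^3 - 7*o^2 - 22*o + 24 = (o - 2)*(o^3 + 6*o^2 + 5*o - 12) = (o - 2)*(o + 4)*(o^2 + 2*o - 3) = (o - 2)*(o + 3)*(o + 4)*(o - 1)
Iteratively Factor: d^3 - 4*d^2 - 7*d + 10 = (d + 2)*(d^2 - 6*d + 5) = (d - 5)*(d + 2)*(d - 1)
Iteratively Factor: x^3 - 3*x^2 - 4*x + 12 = (x - 2)*(x^2 - x - 6) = (x - 2)*(x + 2)*(x - 3)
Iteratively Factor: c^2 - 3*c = (c)*(c - 3)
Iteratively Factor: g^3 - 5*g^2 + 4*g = (g)*(g^2 - 5*g + 4) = g*(g - 4)*(g - 1)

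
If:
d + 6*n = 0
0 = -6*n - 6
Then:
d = 6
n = -1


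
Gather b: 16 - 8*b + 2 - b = 18 - 9*b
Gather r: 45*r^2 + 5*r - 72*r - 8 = 45*r^2 - 67*r - 8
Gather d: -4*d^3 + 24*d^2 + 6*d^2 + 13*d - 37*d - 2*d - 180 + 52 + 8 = -4*d^3 + 30*d^2 - 26*d - 120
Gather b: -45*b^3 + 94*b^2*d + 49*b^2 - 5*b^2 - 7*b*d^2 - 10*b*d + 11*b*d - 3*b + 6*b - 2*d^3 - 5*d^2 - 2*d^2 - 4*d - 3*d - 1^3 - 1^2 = -45*b^3 + b^2*(94*d + 44) + b*(-7*d^2 + d + 3) - 2*d^3 - 7*d^2 - 7*d - 2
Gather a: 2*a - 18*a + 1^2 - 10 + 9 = -16*a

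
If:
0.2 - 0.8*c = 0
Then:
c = 0.25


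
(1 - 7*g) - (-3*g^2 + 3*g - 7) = 3*g^2 - 10*g + 8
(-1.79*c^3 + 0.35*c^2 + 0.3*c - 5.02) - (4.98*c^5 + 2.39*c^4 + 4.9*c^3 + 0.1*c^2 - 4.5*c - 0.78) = -4.98*c^5 - 2.39*c^4 - 6.69*c^3 + 0.25*c^2 + 4.8*c - 4.24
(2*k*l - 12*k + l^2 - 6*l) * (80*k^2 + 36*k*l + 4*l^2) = 160*k^3*l - 960*k^3 + 152*k^2*l^2 - 912*k^2*l + 44*k*l^3 - 264*k*l^2 + 4*l^4 - 24*l^3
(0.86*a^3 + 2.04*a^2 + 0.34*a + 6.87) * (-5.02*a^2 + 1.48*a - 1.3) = -4.3172*a^5 - 8.968*a^4 + 0.1944*a^3 - 36.6362*a^2 + 9.7256*a - 8.931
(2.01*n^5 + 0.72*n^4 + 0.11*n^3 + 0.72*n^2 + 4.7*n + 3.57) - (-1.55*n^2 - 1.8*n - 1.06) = 2.01*n^5 + 0.72*n^4 + 0.11*n^3 + 2.27*n^2 + 6.5*n + 4.63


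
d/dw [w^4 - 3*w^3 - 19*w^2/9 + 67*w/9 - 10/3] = 4*w^3 - 9*w^2 - 38*w/9 + 67/9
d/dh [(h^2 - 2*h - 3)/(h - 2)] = (h^2 - 4*h + 7)/(h^2 - 4*h + 4)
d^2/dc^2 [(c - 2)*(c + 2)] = 2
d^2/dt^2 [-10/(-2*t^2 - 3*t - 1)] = 20*(-4*t^2 - 6*t + (4*t + 3)^2 - 2)/(2*t^2 + 3*t + 1)^3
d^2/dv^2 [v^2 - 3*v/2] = 2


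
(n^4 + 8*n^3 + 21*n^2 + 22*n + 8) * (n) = n^5 + 8*n^4 + 21*n^3 + 22*n^2 + 8*n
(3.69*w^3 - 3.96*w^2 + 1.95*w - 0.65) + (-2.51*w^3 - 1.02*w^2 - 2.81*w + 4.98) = 1.18*w^3 - 4.98*w^2 - 0.86*w + 4.33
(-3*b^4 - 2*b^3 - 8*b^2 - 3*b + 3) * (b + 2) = -3*b^5 - 8*b^4 - 12*b^3 - 19*b^2 - 3*b + 6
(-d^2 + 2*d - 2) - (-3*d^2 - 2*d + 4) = 2*d^2 + 4*d - 6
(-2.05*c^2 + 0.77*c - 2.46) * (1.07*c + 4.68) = -2.1935*c^3 - 8.7701*c^2 + 0.9714*c - 11.5128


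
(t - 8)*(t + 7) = t^2 - t - 56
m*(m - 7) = m^2 - 7*m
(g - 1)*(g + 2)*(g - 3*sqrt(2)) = g^3 - 3*sqrt(2)*g^2 + g^2 - 3*sqrt(2)*g - 2*g + 6*sqrt(2)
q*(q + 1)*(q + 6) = q^3 + 7*q^2 + 6*q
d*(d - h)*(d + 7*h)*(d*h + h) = d^4*h + 6*d^3*h^2 + d^3*h - 7*d^2*h^3 + 6*d^2*h^2 - 7*d*h^3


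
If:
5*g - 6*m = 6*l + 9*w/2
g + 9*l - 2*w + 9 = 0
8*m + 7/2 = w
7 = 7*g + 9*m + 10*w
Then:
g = -2299/10476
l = -22831/31428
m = -3115/10476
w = 5873/5238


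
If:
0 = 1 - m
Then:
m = 1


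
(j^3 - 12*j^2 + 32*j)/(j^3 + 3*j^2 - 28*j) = (j - 8)/(j + 7)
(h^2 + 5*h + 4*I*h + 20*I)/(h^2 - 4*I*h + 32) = (h + 5)/(h - 8*I)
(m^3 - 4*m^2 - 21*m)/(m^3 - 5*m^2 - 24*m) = (m - 7)/(m - 8)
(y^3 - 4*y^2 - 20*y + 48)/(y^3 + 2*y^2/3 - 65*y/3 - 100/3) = 3*(y^2 - 8*y + 12)/(3*y^2 - 10*y - 25)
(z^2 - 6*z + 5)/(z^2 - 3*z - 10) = (z - 1)/(z + 2)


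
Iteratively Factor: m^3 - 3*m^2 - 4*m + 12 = (m + 2)*(m^2 - 5*m + 6) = (m - 3)*(m + 2)*(m - 2)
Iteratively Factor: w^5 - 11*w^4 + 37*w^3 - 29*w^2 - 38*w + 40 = (w + 1)*(w^4 - 12*w^3 + 49*w^2 - 78*w + 40) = (w - 5)*(w + 1)*(w^3 - 7*w^2 + 14*w - 8) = (w - 5)*(w - 1)*(w + 1)*(w^2 - 6*w + 8) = (w - 5)*(w - 2)*(w - 1)*(w + 1)*(w - 4)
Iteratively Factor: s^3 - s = (s)*(s^2 - 1) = s*(s - 1)*(s + 1)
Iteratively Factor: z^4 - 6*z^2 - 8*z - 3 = (z + 1)*(z^3 - z^2 - 5*z - 3) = (z + 1)^2*(z^2 - 2*z - 3) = (z - 3)*(z + 1)^2*(z + 1)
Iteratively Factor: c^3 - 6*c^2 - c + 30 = (c - 5)*(c^2 - c - 6) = (c - 5)*(c - 3)*(c + 2)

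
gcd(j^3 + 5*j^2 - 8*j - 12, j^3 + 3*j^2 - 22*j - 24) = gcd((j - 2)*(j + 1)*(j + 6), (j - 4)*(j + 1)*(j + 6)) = j^2 + 7*j + 6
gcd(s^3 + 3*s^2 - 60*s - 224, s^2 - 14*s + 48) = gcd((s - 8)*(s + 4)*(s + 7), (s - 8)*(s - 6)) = s - 8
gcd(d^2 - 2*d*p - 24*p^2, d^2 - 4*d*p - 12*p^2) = -d + 6*p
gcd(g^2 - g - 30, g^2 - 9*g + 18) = g - 6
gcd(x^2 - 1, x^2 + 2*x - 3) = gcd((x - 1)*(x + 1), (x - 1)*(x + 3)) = x - 1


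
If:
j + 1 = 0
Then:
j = -1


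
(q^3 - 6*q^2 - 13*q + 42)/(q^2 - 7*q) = q + 1 - 6/q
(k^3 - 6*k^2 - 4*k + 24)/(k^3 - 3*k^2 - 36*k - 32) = (-k^3 + 6*k^2 + 4*k - 24)/(-k^3 + 3*k^2 + 36*k + 32)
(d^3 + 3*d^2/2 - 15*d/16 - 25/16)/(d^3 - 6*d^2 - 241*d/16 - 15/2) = (4*d^2 + d - 5)/(4*d^2 - 29*d - 24)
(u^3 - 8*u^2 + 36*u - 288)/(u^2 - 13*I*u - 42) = (u^2 + u*(-8 + 6*I) - 48*I)/(u - 7*I)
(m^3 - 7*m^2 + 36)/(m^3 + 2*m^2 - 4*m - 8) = (m^2 - 9*m + 18)/(m^2 - 4)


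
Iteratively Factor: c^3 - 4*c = (c - 2)*(c^2 + 2*c) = c*(c - 2)*(c + 2)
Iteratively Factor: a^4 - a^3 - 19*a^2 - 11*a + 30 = (a - 1)*(a^3 - 19*a - 30) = (a - 1)*(a + 3)*(a^2 - 3*a - 10) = (a - 1)*(a + 2)*(a + 3)*(a - 5)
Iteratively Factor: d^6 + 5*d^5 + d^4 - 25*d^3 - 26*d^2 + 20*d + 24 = (d + 3)*(d^5 + 2*d^4 - 5*d^3 - 10*d^2 + 4*d + 8) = (d + 2)*(d + 3)*(d^4 - 5*d^2 + 4) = (d - 1)*(d + 2)*(d + 3)*(d^3 + d^2 - 4*d - 4) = (d - 1)*(d + 1)*(d + 2)*(d + 3)*(d^2 - 4) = (d - 1)*(d + 1)*(d + 2)^2*(d + 3)*(d - 2)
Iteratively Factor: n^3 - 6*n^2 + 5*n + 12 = (n - 3)*(n^2 - 3*n - 4) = (n - 4)*(n - 3)*(n + 1)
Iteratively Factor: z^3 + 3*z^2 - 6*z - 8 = (z + 4)*(z^2 - z - 2) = (z - 2)*(z + 4)*(z + 1)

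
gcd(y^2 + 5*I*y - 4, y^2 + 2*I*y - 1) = y + I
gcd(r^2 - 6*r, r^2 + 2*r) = r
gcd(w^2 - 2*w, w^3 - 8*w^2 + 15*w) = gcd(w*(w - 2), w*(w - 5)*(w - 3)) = w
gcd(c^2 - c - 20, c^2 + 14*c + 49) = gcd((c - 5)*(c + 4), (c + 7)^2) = 1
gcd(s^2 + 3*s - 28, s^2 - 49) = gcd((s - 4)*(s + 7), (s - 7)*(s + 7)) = s + 7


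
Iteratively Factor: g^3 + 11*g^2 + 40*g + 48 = (g + 4)*(g^2 + 7*g + 12) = (g + 4)^2*(g + 3)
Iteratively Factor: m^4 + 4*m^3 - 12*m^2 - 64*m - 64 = (m + 2)*(m^3 + 2*m^2 - 16*m - 32) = (m + 2)^2*(m^2 - 16) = (m - 4)*(m + 2)^2*(m + 4)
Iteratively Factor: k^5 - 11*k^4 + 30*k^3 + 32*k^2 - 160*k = (k - 4)*(k^4 - 7*k^3 + 2*k^2 + 40*k) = (k - 5)*(k - 4)*(k^3 - 2*k^2 - 8*k) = (k - 5)*(k - 4)^2*(k^2 + 2*k) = k*(k - 5)*(k - 4)^2*(k + 2)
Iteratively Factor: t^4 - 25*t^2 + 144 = (t - 3)*(t^3 + 3*t^2 - 16*t - 48) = (t - 3)*(t + 4)*(t^2 - t - 12) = (t - 3)*(t + 3)*(t + 4)*(t - 4)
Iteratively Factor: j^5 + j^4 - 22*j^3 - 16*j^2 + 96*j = (j - 2)*(j^4 + 3*j^3 - 16*j^2 - 48*j) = (j - 2)*(j + 3)*(j^3 - 16*j) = (j - 4)*(j - 2)*(j + 3)*(j^2 + 4*j) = (j - 4)*(j - 2)*(j + 3)*(j + 4)*(j)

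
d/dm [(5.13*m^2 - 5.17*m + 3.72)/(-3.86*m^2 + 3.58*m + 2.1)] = (-1.5908*m^2 + 50.2644*m - 24.1746)/(14.8996*m^4 - 27.6376*m^3 - 3.3956*m^2 + 15.036*m + 4.41)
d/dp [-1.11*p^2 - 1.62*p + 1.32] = -2.22*p - 1.62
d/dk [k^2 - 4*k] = 2*k - 4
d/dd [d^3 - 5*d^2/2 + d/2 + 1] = 3*d^2 - 5*d + 1/2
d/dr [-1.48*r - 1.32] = -1.48000000000000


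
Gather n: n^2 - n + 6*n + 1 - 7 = n^2 + 5*n - 6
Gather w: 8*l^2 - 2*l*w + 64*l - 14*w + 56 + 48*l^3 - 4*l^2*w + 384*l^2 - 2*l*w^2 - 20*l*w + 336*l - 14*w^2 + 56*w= 48*l^3 + 392*l^2 + 400*l + w^2*(-2*l - 14) + w*(-4*l^2 - 22*l + 42) + 56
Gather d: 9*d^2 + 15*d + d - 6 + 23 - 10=9*d^2 + 16*d + 7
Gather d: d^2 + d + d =d^2 + 2*d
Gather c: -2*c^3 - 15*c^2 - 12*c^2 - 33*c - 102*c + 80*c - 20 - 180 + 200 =-2*c^3 - 27*c^2 - 55*c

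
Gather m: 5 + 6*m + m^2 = m^2 + 6*m + 5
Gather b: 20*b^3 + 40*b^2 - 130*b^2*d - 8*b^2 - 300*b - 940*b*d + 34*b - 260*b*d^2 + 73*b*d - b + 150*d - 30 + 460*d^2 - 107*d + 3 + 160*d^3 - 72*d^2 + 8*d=20*b^3 + b^2*(32 - 130*d) + b*(-260*d^2 - 867*d - 267) + 160*d^3 + 388*d^2 + 51*d - 27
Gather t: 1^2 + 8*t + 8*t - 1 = 16*t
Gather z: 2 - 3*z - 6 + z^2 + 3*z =z^2 - 4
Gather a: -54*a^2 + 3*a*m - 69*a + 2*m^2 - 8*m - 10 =-54*a^2 + a*(3*m - 69) + 2*m^2 - 8*m - 10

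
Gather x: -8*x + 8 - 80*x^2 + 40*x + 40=-80*x^2 + 32*x + 48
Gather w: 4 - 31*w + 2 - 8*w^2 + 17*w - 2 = -8*w^2 - 14*w + 4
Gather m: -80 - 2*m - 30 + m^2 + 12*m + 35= m^2 + 10*m - 75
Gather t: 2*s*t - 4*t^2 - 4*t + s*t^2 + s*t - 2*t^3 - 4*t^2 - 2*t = -2*t^3 + t^2*(s - 8) + t*(3*s - 6)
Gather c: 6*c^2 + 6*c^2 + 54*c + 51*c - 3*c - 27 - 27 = 12*c^2 + 102*c - 54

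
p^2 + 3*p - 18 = (p - 3)*(p + 6)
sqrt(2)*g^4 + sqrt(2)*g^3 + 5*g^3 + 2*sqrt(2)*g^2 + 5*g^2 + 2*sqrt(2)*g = g*(g + 1)*(g + 2*sqrt(2))*(sqrt(2)*g + 1)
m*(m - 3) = m^2 - 3*m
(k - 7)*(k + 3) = k^2 - 4*k - 21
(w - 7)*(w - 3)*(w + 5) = w^3 - 5*w^2 - 29*w + 105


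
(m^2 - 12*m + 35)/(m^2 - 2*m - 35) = (m - 5)/(m + 5)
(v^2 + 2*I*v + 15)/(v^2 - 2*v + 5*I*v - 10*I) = (v - 3*I)/(v - 2)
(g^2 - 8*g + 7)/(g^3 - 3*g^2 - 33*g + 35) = 1/(g + 5)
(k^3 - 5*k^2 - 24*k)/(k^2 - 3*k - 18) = k*(k - 8)/(k - 6)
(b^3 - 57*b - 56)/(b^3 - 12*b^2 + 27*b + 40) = (b + 7)/(b - 5)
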